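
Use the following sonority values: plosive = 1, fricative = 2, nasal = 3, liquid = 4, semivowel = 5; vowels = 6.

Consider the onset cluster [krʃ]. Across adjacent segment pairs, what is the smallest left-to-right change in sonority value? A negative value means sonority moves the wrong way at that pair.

/k/ — plosive, sonority 1.
/r/ — liquid, sonority 4.
/ʃ/ — fricative, sonority 2.
/k/→/r/: change +3.
/r/→/ʃ/: change -2.
Minimum = -2.

-2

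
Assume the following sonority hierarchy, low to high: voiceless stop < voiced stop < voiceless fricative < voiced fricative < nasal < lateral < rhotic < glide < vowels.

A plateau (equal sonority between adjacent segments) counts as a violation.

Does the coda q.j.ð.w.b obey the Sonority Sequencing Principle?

no

/q/: voiceless stop = 1.
/j/: glide = 8.
/ð/: voiced fricative = 4.
/w/: glide = 8.
/b/: voiced stop = 2.
The profile is 1-8-4-8-2. Between /q/ (1) and /j/ (8) sonority does not fall, so the cluster violates the SSP.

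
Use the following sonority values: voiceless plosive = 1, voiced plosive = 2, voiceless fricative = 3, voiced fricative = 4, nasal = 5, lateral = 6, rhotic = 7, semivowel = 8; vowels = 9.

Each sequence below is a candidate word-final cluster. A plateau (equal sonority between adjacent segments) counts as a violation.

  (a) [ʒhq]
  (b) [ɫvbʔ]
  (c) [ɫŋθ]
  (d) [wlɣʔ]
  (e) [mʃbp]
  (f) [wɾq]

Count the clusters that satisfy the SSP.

6

(a) sonority 4-3-1: well-formed.
(b) sonority 6-4-2-1: well-formed.
(c) sonority 6-5-3: well-formed.
(d) sonority 8-6-4-1: well-formed.
(e) sonority 5-3-2-1: well-formed.
(f) sonority 8-7-1: well-formed.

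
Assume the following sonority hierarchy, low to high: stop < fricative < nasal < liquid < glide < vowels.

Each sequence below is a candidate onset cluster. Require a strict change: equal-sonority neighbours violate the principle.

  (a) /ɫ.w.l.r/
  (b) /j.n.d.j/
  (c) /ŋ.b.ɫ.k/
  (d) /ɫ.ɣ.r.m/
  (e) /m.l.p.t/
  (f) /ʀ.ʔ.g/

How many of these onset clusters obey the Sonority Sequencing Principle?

(a) /ɫ.w.l.r/: profile 4-5-4-4 — violates.
(b) /j.n.d.j/: profile 5-3-1-5 — violates.
(c) /ŋ.b.ɫ.k/: profile 3-1-4-1 — violates.
(d) /ɫ.ɣ.r.m/: profile 4-2-4-3 — violates.
(e) /m.l.p.t/: profile 3-4-1-1 — violates.
(f) /ʀ.ʔ.g/: profile 4-1-1 — violates.

0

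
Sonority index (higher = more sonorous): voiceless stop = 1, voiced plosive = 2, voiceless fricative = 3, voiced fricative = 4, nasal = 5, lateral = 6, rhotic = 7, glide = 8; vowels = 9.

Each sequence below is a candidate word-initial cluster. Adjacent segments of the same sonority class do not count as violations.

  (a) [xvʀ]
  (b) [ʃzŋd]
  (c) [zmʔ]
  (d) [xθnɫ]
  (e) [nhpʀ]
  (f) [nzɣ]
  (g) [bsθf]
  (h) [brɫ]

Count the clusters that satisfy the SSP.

3

(a) sonority 3-4-7: well-formed.
(b) sonority 3-4-5-2: ill-formed.
(c) sonority 4-5-1: ill-formed.
(d) sonority 3-3-5-6: well-formed.
(e) sonority 5-3-1-7: ill-formed.
(f) sonority 5-4-4: ill-formed.
(g) sonority 2-3-3-3: well-formed.
(h) sonority 2-7-6: ill-formed.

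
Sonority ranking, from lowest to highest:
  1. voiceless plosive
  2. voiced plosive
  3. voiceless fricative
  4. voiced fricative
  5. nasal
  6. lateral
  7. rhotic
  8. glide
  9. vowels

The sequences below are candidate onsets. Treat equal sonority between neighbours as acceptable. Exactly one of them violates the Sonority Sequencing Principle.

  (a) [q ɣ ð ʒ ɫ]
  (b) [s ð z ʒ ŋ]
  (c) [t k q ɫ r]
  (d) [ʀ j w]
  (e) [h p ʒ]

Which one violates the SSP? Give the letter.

(a) [q ɣ ð ʒ ɫ]: profile 1-4-4-4-6 — obeys.
(b) [s ð z ʒ ŋ]: profile 3-4-4-4-5 — obeys.
(c) [t k q ɫ r]: profile 1-1-1-6-7 — obeys.
(d) [ʀ j w]: profile 7-8-8 — obeys.
(e) [h p ʒ]: profile 3-1-4 — violates.

e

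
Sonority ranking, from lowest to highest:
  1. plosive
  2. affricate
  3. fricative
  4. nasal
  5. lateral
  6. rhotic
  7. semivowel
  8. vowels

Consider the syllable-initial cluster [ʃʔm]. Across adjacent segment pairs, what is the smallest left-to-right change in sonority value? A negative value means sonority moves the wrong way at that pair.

-2

/ʃ/ — fricative, sonority 3.
/ʔ/ — plosive, sonority 1.
/m/ — nasal, sonority 4.
/ʃ/→/ʔ/: change -2.
/ʔ/→/m/: change +3.
Minimum = -2.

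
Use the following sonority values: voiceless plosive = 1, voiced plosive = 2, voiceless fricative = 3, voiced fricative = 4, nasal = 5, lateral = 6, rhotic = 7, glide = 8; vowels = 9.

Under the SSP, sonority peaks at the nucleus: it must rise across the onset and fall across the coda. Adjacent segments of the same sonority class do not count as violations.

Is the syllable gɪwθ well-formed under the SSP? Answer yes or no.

Onset: /g/ is a voiced plosive (sonority 2); then the nucleus /ɪ/ (sonority 9).
Onset profile 2-9 — rises to the nucleus.
Coda: /w/ is a glide (sonority 8), /θ/ is a voiceless fricative (sonority 3).
Coda profile 9-8-3 — falls from the nucleus.

yes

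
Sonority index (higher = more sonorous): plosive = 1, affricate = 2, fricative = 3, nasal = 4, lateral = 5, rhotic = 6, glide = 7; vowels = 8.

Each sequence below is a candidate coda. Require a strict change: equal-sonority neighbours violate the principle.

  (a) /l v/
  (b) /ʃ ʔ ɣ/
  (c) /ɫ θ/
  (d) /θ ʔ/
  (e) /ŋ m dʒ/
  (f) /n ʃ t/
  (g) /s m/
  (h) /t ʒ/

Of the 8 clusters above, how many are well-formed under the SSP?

(a) /l v/: profile 5-3 — obeys.
(b) /ʃ ʔ ɣ/: profile 3-1-3 — violates.
(c) /ɫ θ/: profile 5-3 — obeys.
(d) /θ ʔ/: profile 3-1 — obeys.
(e) /ŋ m dʒ/: profile 4-4-2 — violates.
(f) /n ʃ t/: profile 4-3-1 — obeys.
(g) /s m/: profile 3-4 — violates.
(h) /t ʒ/: profile 1-3 — violates.

4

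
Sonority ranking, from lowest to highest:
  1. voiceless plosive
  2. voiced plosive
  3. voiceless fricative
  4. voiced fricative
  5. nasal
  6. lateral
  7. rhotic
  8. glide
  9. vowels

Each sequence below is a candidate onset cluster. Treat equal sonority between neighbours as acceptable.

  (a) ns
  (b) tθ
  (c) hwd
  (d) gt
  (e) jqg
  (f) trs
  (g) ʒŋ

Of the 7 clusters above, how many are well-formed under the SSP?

(a) sonority 5-3: ill-formed.
(b) sonority 1-3: well-formed.
(c) sonority 3-8-2: ill-formed.
(d) sonority 2-1: ill-formed.
(e) sonority 8-1-2: ill-formed.
(f) sonority 1-7-3: ill-formed.
(g) sonority 4-5: well-formed.

2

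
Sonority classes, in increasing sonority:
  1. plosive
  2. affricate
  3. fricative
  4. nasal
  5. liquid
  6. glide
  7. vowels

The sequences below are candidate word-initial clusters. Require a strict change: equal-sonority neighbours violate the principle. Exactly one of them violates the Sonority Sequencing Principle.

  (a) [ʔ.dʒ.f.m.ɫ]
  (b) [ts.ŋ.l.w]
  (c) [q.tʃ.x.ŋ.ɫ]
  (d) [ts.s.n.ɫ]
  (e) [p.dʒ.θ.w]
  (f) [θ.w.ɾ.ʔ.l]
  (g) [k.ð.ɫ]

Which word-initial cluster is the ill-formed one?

f

(a) [ʔ.dʒ.f.m.ɫ]: profile 1-2-3-4-5 — obeys.
(b) [ts.ŋ.l.w]: profile 2-4-5-6 — obeys.
(c) [q.tʃ.x.ŋ.ɫ]: profile 1-2-3-4-5 — obeys.
(d) [ts.s.n.ɫ]: profile 2-3-4-5 — obeys.
(e) [p.dʒ.θ.w]: profile 1-2-3-6 — obeys.
(f) [θ.w.ɾ.ʔ.l]: profile 3-6-5-1-5 — violates.
(g) [k.ð.ɫ]: profile 1-3-5 — obeys.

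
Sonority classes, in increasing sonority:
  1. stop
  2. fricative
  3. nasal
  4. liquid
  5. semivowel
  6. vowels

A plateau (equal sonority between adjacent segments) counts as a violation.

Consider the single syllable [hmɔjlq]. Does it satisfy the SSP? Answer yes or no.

yes

Onset: /h/ is a fricative (sonority 2), /m/ is a nasal (sonority 3); then the nucleus /ɔ/ (sonority 6).
Onset profile 2-3-6 — rises to the nucleus.
Coda: /j/ is a semivowel (sonority 5), /l/ is a liquid (sonority 4), /q/ is a stop (sonority 1).
Coda profile 6-5-4-1 — falls from the nucleus.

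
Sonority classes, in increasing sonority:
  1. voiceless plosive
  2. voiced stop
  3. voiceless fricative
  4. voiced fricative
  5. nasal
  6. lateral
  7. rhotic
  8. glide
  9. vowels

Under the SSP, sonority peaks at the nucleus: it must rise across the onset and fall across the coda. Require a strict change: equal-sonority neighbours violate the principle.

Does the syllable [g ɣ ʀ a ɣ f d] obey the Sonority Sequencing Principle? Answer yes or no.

Onset: /g/ is a voiced stop (sonority 2), /ɣ/ is a voiced fricative (sonority 4), /ʀ/ is a rhotic (sonority 7); then the nucleus /a/ (sonority 9).
Onset profile 2-4-7-9 — rises to the nucleus.
Coda: /ɣ/ is a voiced fricative (sonority 4), /f/ is a voiceless fricative (sonority 3), /d/ is a voiced stop (sonority 2).
Coda profile 9-4-3-2 — falls from the nucleus.

yes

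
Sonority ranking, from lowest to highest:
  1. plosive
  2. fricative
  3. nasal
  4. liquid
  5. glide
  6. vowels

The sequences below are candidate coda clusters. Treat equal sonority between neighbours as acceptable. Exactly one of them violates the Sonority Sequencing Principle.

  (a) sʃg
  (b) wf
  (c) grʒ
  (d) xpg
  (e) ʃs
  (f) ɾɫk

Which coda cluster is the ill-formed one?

c

(a) sonority 2-2-1: well-formed.
(b) sonority 5-2: well-formed.
(c) sonority 1-4-2: ill-formed.
(d) sonority 2-1-1: well-formed.
(e) sonority 2-2: well-formed.
(f) sonority 4-4-1: well-formed.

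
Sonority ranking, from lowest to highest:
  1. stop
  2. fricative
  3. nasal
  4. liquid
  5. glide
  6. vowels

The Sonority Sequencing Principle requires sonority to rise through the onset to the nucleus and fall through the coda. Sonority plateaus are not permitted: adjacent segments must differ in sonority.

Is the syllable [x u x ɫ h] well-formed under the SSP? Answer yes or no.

no

Onset: /x/ is a fricative (sonority 2); then the nucleus /u/ (sonority 6).
Onset profile 2-6 — rises to the nucleus.
Coda: /x/ is a fricative (sonority 2), /ɫ/ is a liquid (sonority 4), /h/ is a fricative (sonority 2).
Coda profile 6-2-4-2 — does not strictly fall throughout.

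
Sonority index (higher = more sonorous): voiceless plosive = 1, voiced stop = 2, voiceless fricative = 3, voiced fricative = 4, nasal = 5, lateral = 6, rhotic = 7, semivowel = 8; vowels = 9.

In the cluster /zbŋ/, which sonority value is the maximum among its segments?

5

/z/: voiced fricative = 4.
/b/: voiced stop = 2.
/ŋ/: nasal = 5.
The maximum is 5.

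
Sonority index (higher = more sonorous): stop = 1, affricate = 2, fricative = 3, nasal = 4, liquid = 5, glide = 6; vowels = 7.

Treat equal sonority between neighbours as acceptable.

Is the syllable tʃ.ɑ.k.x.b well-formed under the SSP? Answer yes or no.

Onset: /tʃ/ is an affricate (sonority 2); then the nucleus /ɑ/ (sonority 7).
Onset profile 2-7 — rises to the nucleus.
Coda: /k/ is a stop (sonority 1), /x/ is a fricative (sonority 3), /b/ is a stop (sonority 1).
Coda profile 7-1-3-1 — does not fall throughout.

no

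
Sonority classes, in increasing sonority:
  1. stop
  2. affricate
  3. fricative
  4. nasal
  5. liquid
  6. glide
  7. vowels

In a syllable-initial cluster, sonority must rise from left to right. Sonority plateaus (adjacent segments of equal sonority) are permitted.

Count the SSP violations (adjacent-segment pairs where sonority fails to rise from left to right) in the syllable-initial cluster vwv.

1

/v/: fricative = 3.
/w/: glide = 6.
/v/: fricative = 3.
/v/→/w/: 3→6 (rises) — ok.
/w/→/v/: 6→3 (does not rise) — violation.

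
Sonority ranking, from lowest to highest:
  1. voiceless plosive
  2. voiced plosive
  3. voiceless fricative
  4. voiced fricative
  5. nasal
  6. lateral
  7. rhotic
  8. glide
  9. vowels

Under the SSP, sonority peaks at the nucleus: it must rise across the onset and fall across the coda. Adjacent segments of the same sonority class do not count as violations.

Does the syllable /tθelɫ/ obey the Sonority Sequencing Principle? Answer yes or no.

yes

Onset: /t/ is a voiceless plosive (sonority 1), /θ/ is a voiceless fricative (sonority 3); then the nucleus /e/ (sonority 9).
Onset profile 1-3-9 — rises to the nucleus.
Coda: /l/ is a lateral (sonority 6), /ɫ/ is a lateral (sonority 6).
Coda profile 9-6-6 — falls from the nucleus.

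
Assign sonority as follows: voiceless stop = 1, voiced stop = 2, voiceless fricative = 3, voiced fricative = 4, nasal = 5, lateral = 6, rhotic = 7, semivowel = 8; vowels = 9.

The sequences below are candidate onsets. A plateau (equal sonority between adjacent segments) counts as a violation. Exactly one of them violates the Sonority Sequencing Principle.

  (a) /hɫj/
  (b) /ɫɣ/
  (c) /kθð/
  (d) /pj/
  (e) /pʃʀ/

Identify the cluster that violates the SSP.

(a) sonority 3-6-8: well-formed.
(b) sonority 6-4: ill-formed.
(c) sonority 1-3-4: well-formed.
(d) sonority 1-8: well-formed.
(e) sonority 1-3-7: well-formed.

b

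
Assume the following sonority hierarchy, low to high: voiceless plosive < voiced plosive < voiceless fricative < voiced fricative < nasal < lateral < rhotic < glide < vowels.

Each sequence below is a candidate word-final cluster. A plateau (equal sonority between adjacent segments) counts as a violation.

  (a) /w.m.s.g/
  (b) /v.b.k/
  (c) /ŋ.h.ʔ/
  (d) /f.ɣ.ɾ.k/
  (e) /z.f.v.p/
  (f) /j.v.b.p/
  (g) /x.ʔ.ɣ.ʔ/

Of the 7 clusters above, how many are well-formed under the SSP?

(a) /w.m.s.g/: profile 8-5-3-2 — obeys.
(b) /v.b.k/: profile 4-2-1 — obeys.
(c) /ŋ.h.ʔ/: profile 5-3-1 — obeys.
(d) /f.ɣ.ɾ.k/: profile 3-4-7-1 — violates.
(e) /z.f.v.p/: profile 4-3-4-1 — violates.
(f) /j.v.b.p/: profile 8-4-2-1 — obeys.
(g) /x.ʔ.ɣ.ʔ/: profile 3-1-4-1 — violates.

4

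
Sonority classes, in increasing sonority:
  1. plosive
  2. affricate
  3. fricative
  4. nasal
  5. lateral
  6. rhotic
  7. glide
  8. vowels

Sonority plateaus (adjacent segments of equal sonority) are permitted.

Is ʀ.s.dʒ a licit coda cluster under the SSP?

yes

/ʀ/: rhotic = 6.
/s/: fricative = 3.
/dʒ/: affricate = 2.
The profile 6-3-2 strictly falls, so the coda cluster satisfies the SSP.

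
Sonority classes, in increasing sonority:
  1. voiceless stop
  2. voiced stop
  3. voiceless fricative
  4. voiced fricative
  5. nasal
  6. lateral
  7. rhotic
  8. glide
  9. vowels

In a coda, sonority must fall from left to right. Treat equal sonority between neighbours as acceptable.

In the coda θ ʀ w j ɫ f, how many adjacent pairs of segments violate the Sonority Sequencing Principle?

2

/θ/ is a voiceless fricative (sonority 3).
/ʀ/ is a rhotic (sonority 7).
/w/ is a glide (sonority 8).
/j/ is a glide (sonority 8).
/ɫ/ is a lateral (sonority 6).
/f/ is a voiceless fricative (sonority 3).
/θ/→/ʀ/: 3→7 (does not fall) — violation.
/ʀ/→/w/: 7→8 (does not fall) — violation.
/w/→/j/: 8→8 (plateau, allowed) — ok.
/j/→/ɫ/: 8→6 (falls) — ok.
/ɫ/→/f/: 6→3 (falls) — ok.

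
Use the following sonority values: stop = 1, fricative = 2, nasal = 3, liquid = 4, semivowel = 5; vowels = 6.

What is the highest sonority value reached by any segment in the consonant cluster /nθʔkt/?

3

/n/ is a nasal (sonority 3).
/θ/ is a fricative (sonority 2).
/ʔ/ is a stop (sonority 1).
/k/ is a stop (sonority 1).
/t/ is a stop (sonority 1).
The maximum is 3.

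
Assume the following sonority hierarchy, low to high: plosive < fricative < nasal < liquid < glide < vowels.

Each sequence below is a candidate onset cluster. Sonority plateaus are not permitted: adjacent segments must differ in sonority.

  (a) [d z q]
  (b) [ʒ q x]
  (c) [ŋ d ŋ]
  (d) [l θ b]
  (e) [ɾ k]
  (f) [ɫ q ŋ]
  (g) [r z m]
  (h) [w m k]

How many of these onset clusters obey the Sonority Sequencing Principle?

0

(a) [d z q]: profile 1-2-1 — violates.
(b) [ʒ q x]: profile 2-1-2 — violates.
(c) [ŋ d ŋ]: profile 3-1-3 — violates.
(d) [l θ b]: profile 4-2-1 — violates.
(e) [ɾ k]: profile 4-1 — violates.
(f) [ɫ q ŋ]: profile 4-1-3 — violates.
(g) [r z m]: profile 4-2-3 — violates.
(h) [w m k]: profile 5-3-1 — violates.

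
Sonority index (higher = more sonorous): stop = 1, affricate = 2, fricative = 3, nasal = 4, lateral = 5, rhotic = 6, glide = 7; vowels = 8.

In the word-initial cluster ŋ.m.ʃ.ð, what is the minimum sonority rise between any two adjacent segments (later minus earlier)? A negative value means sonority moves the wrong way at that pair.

/ŋ/: nasal = 4.
/m/: nasal = 4.
/ʃ/: fricative = 3.
/ð/: fricative = 3.
/ŋ/→/m/: change +0.
/m/→/ʃ/: change -1.
/ʃ/→/ð/: change +0.
Minimum = -1.

-1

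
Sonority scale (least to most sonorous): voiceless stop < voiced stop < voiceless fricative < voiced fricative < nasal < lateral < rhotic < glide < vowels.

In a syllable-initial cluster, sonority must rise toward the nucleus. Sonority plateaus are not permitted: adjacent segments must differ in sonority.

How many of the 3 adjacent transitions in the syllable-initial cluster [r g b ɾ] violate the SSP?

2

/r/: rhotic = 7.
/g/: voiced stop = 2.
/b/: voiced stop = 2.
/ɾ/: rhotic = 7.
/r/→/g/: 7→2 (does not rise) — violation.
/g/→/b/: 2→2 (plateau) — violation.
/b/→/ɾ/: 2→7 (rises) — ok.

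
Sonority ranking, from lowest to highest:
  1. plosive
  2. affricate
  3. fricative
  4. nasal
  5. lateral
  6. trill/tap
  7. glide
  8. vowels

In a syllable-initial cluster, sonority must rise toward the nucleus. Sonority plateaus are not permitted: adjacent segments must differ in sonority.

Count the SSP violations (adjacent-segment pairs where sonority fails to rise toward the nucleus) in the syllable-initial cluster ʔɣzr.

1

/ʔ/: plosive = 1.
/ɣ/: fricative = 3.
/z/: fricative = 3.
/r/: trill/tap = 6.
/ʔ/→/ɣ/: 1→3 (rises) — ok.
/ɣ/→/z/: 3→3 (plateau) — violation.
/z/→/r/: 3→6 (rises) — ok.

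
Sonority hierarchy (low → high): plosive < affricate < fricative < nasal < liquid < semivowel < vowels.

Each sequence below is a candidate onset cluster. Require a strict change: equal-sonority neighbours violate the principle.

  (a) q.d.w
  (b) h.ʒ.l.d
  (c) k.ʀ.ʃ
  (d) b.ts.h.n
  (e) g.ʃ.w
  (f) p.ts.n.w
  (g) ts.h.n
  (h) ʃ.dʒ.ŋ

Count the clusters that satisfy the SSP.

4

(a) 1-1-6 → violates
(b) 3-3-5-1 → violates
(c) 1-5-3 → violates
(d) 1-2-3-4 → obeys
(e) 1-3-6 → obeys
(f) 1-2-4-6 → obeys
(g) 2-3-4 → obeys
(h) 3-2-4 → violates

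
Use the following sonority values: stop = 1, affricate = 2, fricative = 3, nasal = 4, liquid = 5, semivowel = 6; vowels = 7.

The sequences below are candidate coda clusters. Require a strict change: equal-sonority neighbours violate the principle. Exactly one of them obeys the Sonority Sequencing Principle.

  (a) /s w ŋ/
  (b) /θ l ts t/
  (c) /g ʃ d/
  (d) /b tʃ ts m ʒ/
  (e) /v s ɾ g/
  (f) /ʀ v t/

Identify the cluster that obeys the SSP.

f

(a) /s w ŋ/: profile 3-6-4 — violates.
(b) /θ l ts t/: profile 3-5-2-1 — violates.
(c) /g ʃ d/: profile 1-3-1 — violates.
(d) /b tʃ ts m ʒ/: profile 1-2-2-4-3 — violates.
(e) /v s ɾ g/: profile 3-3-5-1 — violates.
(f) /ʀ v t/: profile 5-3-1 — obeys.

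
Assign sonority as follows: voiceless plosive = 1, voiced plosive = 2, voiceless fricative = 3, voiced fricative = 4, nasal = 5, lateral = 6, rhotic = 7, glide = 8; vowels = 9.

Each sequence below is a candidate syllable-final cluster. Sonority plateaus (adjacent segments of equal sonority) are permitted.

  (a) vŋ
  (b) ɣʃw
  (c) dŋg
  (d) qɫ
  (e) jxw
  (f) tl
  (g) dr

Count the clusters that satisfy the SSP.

(a) sonority 4-5: ill-formed.
(b) sonority 4-3-8: ill-formed.
(c) sonority 2-5-2: ill-formed.
(d) sonority 1-6: ill-formed.
(e) sonority 8-3-8: ill-formed.
(f) sonority 1-6: ill-formed.
(g) sonority 2-7: ill-formed.

0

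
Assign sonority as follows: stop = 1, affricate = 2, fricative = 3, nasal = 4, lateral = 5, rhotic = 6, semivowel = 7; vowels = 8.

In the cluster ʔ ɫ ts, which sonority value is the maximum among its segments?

5

/ʔ/ — stop, sonority 1.
/ɫ/ — lateral, sonority 5.
/ts/ — affricate, sonority 2.
The maximum is 5.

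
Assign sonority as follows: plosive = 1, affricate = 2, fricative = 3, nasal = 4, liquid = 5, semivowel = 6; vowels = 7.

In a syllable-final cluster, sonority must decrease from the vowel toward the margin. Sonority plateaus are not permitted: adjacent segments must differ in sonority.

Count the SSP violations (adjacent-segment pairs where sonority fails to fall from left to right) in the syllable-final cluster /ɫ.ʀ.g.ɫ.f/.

2

/ɫ/: liquid = 5.
/ʀ/: liquid = 5.
/g/: plosive = 1.
/ɫ/: liquid = 5.
/f/: fricative = 3.
/ɫ/→/ʀ/: 5→5 (plateau) — violation.
/ʀ/→/g/: 5→1 (falls) — ok.
/g/→/ɫ/: 1→5 (does not fall) — violation.
/ɫ/→/f/: 5→3 (falls) — ok.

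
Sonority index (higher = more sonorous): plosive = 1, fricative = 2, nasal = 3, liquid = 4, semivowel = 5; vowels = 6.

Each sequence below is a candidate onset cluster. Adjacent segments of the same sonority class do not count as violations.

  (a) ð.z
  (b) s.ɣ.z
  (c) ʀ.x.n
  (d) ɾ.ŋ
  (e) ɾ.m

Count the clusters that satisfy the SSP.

(a) sonority 2-2: well-formed.
(b) sonority 2-2-2: well-formed.
(c) sonority 4-2-3: ill-formed.
(d) sonority 4-3: ill-formed.
(e) sonority 4-3: ill-formed.

2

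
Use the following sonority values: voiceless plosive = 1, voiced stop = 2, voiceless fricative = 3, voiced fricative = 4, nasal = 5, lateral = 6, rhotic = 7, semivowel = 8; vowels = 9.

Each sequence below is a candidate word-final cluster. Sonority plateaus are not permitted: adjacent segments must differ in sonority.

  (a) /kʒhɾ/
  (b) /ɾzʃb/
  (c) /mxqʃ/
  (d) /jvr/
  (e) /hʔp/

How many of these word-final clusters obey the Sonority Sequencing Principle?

(a) /kʒhɾ/: profile 1-4-3-7 — violates.
(b) /ɾzʃb/: profile 7-4-3-2 — obeys.
(c) /mxqʃ/: profile 5-3-1-3 — violates.
(d) /jvr/: profile 8-4-7 — violates.
(e) /hʔp/: profile 3-1-1 — violates.

1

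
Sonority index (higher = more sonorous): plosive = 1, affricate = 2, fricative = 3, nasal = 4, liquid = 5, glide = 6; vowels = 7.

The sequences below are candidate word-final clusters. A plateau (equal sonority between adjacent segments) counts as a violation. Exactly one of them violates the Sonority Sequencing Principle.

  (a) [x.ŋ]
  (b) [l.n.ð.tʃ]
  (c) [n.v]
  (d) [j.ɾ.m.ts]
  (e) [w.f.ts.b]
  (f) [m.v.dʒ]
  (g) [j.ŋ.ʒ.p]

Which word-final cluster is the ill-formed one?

a

(a) 3-4 → violates
(b) 5-4-3-2 → obeys
(c) 4-3 → obeys
(d) 6-5-4-2 → obeys
(e) 6-3-2-1 → obeys
(f) 4-3-2 → obeys
(g) 6-4-3-1 → obeys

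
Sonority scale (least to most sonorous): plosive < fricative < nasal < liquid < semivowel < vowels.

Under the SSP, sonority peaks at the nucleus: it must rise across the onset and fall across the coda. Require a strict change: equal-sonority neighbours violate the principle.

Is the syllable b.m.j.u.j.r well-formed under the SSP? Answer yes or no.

yes

Onset: /b/ is a plosive (sonority 1), /m/ is a nasal (sonority 3), /j/ is a semivowel (sonority 5); then the nucleus /u/ (sonority 6).
Onset profile 1-3-5-6 — rises to the nucleus.
Coda: /j/ is a semivowel (sonority 5), /r/ is a liquid (sonority 4).
Coda profile 6-5-4 — falls from the nucleus.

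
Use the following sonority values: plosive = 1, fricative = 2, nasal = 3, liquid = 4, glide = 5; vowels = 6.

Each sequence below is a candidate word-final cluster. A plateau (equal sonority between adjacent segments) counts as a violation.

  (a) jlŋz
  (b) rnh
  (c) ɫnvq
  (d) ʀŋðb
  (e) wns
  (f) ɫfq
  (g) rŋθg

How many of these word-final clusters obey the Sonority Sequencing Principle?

7

(a) jlŋz: profile 5-4-3-2 — obeys.
(b) rnh: profile 4-3-2 — obeys.
(c) ɫnvq: profile 4-3-2-1 — obeys.
(d) ʀŋðb: profile 4-3-2-1 — obeys.
(e) wns: profile 5-3-2 — obeys.
(f) ɫfq: profile 4-2-1 — obeys.
(g) rŋθg: profile 4-3-2-1 — obeys.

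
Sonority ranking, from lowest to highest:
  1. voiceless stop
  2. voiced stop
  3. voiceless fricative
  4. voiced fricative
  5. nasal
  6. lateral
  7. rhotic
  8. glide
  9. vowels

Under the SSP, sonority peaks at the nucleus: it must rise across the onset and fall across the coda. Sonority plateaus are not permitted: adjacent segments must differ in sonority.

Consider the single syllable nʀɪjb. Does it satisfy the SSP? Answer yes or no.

Onset: /n/ is a nasal (sonority 5), /ʀ/ is a rhotic (sonority 7); then the nucleus /ɪ/ (sonority 9).
Onset profile 5-7-9 — rises to the nucleus.
Coda: /j/ is a glide (sonority 8), /b/ is a voiced stop (sonority 2).
Coda profile 9-8-2 — falls from the nucleus.

yes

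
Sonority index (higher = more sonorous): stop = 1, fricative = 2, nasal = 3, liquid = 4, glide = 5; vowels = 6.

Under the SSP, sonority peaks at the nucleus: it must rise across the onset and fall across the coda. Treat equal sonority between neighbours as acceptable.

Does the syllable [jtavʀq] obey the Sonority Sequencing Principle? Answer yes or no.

Onset: /j/ is a glide (sonority 5), /t/ is a stop (sonority 1); then the nucleus /a/ (sonority 6).
Onset profile 5-1-6 — does not rise throughout.
Coda: /v/ is a fricative (sonority 2), /ʀ/ is a liquid (sonority 4), /q/ is a stop (sonority 1).
Coda profile 6-2-4-1 — does not fall throughout.

no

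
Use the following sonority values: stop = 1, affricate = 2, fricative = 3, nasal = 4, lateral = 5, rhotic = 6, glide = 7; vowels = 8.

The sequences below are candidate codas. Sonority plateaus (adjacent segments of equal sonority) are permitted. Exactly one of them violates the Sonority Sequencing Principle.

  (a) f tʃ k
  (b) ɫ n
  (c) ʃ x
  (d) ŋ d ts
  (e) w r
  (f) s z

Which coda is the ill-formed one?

d

(a) f tʃ k: profile 3-2-1 — obeys.
(b) ɫ n: profile 5-4 — obeys.
(c) ʃ x: profile 3-3 — obeys.
(d) ŋ d ts: profile 4-1-2 — violates.
(e) w r: profile 7-6 — obeys.
(f) s z: profile 3-3 — obeys.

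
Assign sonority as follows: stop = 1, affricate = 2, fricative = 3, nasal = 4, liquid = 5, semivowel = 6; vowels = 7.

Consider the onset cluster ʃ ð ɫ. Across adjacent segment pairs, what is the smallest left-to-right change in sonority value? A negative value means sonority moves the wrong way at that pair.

0

/ʃ/ is a fricative (sonority 3).
/ð/ is a fricative (sonority 3).
/ɫ/ is a liquid (sonority 5).
/ʃ/→/ð/: change +0.
/ð/→/ɫ/: change +2.
Minimum = 0.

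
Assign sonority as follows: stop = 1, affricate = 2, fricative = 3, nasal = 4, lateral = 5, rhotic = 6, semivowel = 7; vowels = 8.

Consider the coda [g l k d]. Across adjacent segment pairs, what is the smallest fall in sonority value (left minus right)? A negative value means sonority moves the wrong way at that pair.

/g/ is a stop (sonority 1).
/l/ is a lateral (sonority 5).
/k/ is a stop (sonority 1).
/d/ is a stop (sonority 1).
/g/→/l/: change -4.
/l/→/k/: change +4.
/k/→/d/: change +0.
Minimum = -4.

-4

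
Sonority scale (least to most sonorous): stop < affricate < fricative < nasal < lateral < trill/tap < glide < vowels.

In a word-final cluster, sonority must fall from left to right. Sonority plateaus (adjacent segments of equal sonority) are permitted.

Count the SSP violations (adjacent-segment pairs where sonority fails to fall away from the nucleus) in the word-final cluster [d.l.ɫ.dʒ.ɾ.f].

/d/: stop = 1.
/l/: lateral = 5.
/ɫ/: lateral = 5.
/dʒ/: affricate = 2.
/ɾ/: trill/tap = 6.
/f/: fricative = 3.
/d/→/l/: 1→5 (does not fall) — violation.
/l/→/ɫ/: 5→5 (plateau, allowed) — ok.
/ɫ/→/dʒ/: 5→2 (falls) — ok.
/dʒ/→/ɾ/: 2→6 (does not fall) — violation.
/ɾ/→/f/: 6→3 (falls) — ok.

2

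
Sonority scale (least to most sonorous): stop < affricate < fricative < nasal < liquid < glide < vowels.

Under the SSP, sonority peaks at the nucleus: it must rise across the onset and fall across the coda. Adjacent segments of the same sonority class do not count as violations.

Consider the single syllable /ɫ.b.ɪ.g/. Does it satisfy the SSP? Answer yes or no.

no

Onset: /ɫ/ is a liquid (sonority 5), /b/ is a stop (sonority 1); then the nucleus /ɪ/ (sonority 7).
Onset profile 5-1-7 — does not rise throughout.
Coda: /g/ is a stop (sonority 1).
Coda profile 7-1 — falls from the nucleus.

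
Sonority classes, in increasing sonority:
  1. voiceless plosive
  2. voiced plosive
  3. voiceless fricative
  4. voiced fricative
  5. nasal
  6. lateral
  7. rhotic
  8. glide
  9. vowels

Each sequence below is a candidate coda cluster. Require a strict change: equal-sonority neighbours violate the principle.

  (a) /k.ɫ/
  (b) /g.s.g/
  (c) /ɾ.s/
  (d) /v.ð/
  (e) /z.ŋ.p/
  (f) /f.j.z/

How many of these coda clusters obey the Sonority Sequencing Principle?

1

(a) sonority 1-6: ill-formed.
(b) sonority 2-3-2: ill-formed.
(c) sonority 7-3: well-formed.
(d) sonority 4-4: ill-formed.
(e) sonority 4-5-1: ill-formed.
(f) sonority 3-8-4: ill-formed.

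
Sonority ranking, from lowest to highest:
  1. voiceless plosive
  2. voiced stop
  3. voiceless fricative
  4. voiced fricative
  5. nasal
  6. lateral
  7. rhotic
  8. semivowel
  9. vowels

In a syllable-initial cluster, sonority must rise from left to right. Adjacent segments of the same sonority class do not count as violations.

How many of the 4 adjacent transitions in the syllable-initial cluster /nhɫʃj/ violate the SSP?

/n/ — nasal, sonority 5.
/h/ — voiceless fricative, sonority 3.
/ɫ/ — lateral, sonority 6.
/ʃ/ — voiceless fricative, sonority 3.
/j/ — semivowel, sonority 8.
/n/→/h/: 5→3 (does not rise) — violation.
/h/→/ɫ/: 3→6 (rises) — ok.
/ɫ/→/ʃ/: 6→3 (does not rise) — violation.
/ʃ/→/j/: 3→8 (rises) — ok.

2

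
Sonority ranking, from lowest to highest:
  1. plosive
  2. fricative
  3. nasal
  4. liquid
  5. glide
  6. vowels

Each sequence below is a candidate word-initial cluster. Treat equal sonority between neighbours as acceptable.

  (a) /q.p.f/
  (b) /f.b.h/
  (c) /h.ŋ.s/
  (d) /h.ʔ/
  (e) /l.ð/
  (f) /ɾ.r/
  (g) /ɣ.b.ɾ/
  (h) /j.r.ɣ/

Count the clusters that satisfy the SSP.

2

(a) sonority 1-1-2: well-formed.
(b) sonority 2-1-2: ill-formed.
(c) sonority 2-3-2: ill-formed.
(d) sonority 2-1: ill-formed.
(e) sonority 4-2: ill-formed.
(f) sonority 4-4: well-formed.
(g) sonority 2-1-4: ill-formed.
(h) sonority 5-4-2: ill-formed.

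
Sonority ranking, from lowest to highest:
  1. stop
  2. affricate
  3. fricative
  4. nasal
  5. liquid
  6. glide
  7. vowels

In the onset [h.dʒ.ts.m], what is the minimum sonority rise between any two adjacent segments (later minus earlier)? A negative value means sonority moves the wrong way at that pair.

/h/ is a fricative (sonority 3).
/dʒ/ is an affricate (sonority 2).
/ts/ is an affricate (sonority 2).
/m/ is a nasal (sonority 4).
/h/→/dʒ/: change -1.
/dʒ/→/ts/: change +0.
/ts/→/m/: change +2.
Minimum = -1.

-1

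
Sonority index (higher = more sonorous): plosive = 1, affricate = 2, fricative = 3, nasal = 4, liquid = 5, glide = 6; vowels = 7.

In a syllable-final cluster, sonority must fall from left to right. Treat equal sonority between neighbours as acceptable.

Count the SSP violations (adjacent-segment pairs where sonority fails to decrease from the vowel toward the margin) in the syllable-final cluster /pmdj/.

2

/p/ — plosive, sonority 1.
/m/ — nasal, sonority 4.
/d/ — plosive, sonority 1.
/j/ — glide, sonority 6.
/p/→/m/: 1→4 (does not fall) — violation.
/m/→/d/: 4→1 (falls) — ok.
/d/→/j/: 1→6 (does not fall) — violation.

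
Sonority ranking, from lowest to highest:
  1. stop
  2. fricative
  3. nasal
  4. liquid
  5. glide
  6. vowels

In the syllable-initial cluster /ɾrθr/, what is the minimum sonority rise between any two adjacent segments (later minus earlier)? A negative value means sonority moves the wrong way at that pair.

-2

/ɾ/ is a liquid (sonority 4).
/r/ is a liquid (sonority 4).
/θ/ is a fricative (sonority 2).
/r/ is a liquid (sonority 4).
/ɾ/→/r/: change +0.
/r/→/θ/: change -2.
/θ/→/r/: change +2.
Minimum = -2.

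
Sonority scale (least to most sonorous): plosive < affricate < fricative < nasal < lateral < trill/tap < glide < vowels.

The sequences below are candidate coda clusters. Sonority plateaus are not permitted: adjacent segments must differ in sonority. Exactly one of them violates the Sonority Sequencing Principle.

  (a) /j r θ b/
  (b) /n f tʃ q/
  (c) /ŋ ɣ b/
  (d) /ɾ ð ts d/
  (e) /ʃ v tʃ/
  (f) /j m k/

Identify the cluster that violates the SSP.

e

(a) 7-6-3-1 → obeys
(b) 4-3-2-1 → obeys
(c) 4-3-1 → obeys
(d) 6-3-2-1 → obeys
(e) 3-3-2 → violates
(f) 7-4-1 → obeys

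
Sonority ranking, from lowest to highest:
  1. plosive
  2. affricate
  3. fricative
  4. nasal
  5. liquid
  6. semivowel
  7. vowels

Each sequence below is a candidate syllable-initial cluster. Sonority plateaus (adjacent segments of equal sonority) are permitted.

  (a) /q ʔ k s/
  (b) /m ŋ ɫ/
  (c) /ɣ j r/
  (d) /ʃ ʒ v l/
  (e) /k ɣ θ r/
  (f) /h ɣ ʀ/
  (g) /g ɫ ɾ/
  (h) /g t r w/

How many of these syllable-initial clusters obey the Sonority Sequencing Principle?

7

(a) /q ʔ k s/: profile 1-1-1-3 — obeys.
(b) /m ŋ ɫ/: profile 4-4-5 — obeys.
(c) /ɣ j r/: profile 3-6-5 — violates.
(d) /ʃ ʒ v l/: profile 3-3-3-5 — obeys.
(e) /k ɣ θ r/: profile 1-3-3-5 — obeys.
(f) /h ɣ ʀ/: profile 3-3-5 — obeys.
(g) /g ɫ ɾ/: profile 1-5-5 — obeys.
(h) /g t r w/: profile 1-1-5-6 — obeys.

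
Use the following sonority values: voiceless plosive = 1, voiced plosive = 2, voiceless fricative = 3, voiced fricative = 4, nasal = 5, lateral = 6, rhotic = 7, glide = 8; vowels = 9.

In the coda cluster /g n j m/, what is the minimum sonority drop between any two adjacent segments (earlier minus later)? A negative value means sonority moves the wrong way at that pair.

/g/ is a voiced plosive (sonority 2).
/n/ is a nasal (sonority 5).
/j/ is a glide (sonority 8).
/m/ is a nasal (sonority 5).
/g/→/n/: change -3.
/n/→/j/: change -3.
/j/→/m/: change +3.
Minimum = -3.

-3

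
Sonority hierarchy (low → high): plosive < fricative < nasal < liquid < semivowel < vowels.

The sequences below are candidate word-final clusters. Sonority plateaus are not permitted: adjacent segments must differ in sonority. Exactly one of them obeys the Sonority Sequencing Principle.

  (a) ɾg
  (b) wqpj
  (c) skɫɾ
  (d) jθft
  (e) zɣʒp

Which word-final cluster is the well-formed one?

a

(a) sonority 4-1: well-formed.
(b) sonority 5-1-1-5: ill-formed.
(c) sonority 2-1-4-4: ill-formed.
(d) sonority 5-2-2-1: ill-formed.
(e) sonority 2-2-2-1: ill-formed.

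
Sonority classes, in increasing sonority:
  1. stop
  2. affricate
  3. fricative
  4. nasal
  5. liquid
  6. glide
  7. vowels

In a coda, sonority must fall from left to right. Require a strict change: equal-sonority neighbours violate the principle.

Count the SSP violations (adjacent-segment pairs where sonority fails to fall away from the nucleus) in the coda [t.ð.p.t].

2

/t/ — stop, sonority 1.
/ð/ — fricative, sonority 3.
/p/ — stop, sonority 1.
/t/ — stop, sonority 1.
/t/→/ð/: 1→3 (does not fall) — violation.
/ð/→/p/: 3→1 (falls) — ok.
/p/→/t/: 1→1 (plateau) — violation.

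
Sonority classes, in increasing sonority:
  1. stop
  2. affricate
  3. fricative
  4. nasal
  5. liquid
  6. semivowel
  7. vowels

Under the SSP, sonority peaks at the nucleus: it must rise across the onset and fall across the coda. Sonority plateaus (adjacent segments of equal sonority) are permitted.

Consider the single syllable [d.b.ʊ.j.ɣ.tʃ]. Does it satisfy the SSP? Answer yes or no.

Onset: /d/ is a stop (sonority 1), /b/ is a stop (sonority 1); then the nucleus /ʊ/ (sonority 7).
Onset profile 1-1-7 — rises to the nucleus.
Coda: /j/ is a semivowel (sonority 6), /ɣ/ is a fricative (sonority 3), /tʃ/ is an affricate (sonority 2).
Coda profile 7-6-3-2 — falls from the nucleus.

yes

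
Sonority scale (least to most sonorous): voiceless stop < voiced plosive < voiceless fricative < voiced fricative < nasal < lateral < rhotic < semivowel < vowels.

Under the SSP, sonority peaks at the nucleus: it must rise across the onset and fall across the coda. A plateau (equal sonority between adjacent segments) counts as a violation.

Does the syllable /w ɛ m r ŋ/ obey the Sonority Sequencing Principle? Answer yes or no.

Onset: /w/ is a semivowel (sonority 8); then the nucleus /ɛ/ (sonority 9).
Onset profile 8-9 — rises to the nucleus.
Coda: /m/ is a nasal (sonority 5), /r/ is a rhotic (sonority 7), /ŋ/ is a nasal (sonority 5).
Coda profile 9-5-7-5 — does not strictly fall throughout.

no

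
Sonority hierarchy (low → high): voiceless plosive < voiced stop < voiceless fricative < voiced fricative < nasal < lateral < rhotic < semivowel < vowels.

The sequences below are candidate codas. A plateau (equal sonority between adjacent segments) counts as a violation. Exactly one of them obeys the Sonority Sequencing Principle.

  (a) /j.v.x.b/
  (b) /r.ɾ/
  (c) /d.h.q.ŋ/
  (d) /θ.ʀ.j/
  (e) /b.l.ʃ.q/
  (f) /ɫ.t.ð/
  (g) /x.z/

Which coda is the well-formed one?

a

(a) sonority 8-4-3-2: well-formed.
(b) sonority 7-7: ill-formed.
(c) sonority 2-3-1-5: ill-formed.
(d) sonority 3-7-8: ill-formed.
(e) sonority 2-6-3-1: ill-formed.
(f) sonority 6-1-4: ill-formed.
(g) sonority 3-4: ill-formed.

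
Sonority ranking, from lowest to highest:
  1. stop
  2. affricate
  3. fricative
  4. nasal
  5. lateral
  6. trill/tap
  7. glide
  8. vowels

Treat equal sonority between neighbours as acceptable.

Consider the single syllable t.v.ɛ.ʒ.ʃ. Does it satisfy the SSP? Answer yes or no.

Onset: /t/ is a stop (sonority 1), /v/ is a fricative (sonority 3); then the nucleus /ɛ/ (sonority 8).
Onset profile 1-3-8 — rises to the nucleus.
Coda: /ʒ/ is a fricative (sonority 3), /ʃ/ is a fricative (sonority 3).
Coda profile 8-3-3 — falls from the nucleus.

yes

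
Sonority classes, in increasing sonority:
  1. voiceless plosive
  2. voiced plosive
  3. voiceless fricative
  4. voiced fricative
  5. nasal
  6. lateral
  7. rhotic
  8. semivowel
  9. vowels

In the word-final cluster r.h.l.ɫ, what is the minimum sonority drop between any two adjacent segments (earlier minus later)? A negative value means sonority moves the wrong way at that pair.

/r/: rhotic = 7.
/h/: voiceless fricative = 3.
/l/: lateral = 6.
/ɫ/: lateral = 6.
/r/→/h/: change +4.
/h/→/l/: change -3.
/l/→/ɫ/: change +0.
Minimum = -3.

-3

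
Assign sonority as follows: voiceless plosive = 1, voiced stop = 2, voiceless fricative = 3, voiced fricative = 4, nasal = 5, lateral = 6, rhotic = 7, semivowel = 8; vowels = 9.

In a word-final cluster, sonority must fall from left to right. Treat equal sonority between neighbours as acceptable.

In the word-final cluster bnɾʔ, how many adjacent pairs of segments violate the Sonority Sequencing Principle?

/b/ — voiced stop, sonority 2.
/n/ — nasal, sonority 5.
/ɾ/ — rhotic, sonority 7.
/ʔ/ — voiceless plosive, sonority 1.
/b/→/n/: 2→5 (does not fall) — violation.
/n/→/ɾ/: 5→7 (does not fall) — violation.
/ɾ/→/ʔ/: 7→1 (falls) — ok.

2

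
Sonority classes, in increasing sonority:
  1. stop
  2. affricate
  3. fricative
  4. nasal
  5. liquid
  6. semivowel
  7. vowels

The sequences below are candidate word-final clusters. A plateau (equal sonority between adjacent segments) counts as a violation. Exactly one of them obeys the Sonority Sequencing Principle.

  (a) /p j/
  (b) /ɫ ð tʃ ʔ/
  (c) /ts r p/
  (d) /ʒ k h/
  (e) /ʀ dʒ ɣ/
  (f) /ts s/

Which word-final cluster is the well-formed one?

b

(a) sonority 1-6: ill-formed.
(b) sonority 5-3-2-1: well-formed.
(c) sonority 2-5-1: ill-formed.
(d) sonority 3-1-3: ill-formed.
(e) sonority 5-2-3: ill-formed.
(f) sonority 2-3: ill-formed.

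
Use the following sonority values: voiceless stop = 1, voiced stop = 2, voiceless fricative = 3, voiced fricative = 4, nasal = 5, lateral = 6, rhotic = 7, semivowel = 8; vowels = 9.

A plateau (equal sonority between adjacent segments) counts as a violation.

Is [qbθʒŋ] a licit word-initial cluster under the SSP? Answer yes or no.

yes

/q/: voiceless stop = 1.
/b/: voiced stop = 2.
/θ/: voiceless fricative = 3.
/ʒ/: voiced fricative = 4.
/ŋ/: nasal = 5.
The profile 1-2-3-4-5 strictly rises, so the word-initial cluster satisfies the SSP.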